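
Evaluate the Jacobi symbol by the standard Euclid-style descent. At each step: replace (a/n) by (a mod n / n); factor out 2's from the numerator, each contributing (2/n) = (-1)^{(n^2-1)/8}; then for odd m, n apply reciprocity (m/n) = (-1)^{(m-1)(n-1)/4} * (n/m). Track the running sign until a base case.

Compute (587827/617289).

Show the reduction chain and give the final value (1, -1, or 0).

flip (587827/617289) -> (617289/587827): both odd, 587827 mod 4 = 3, 617289 mod 4 = 1, so the flip contributes +1; sign now +1
(617289/587827): 617289 mod 587827 = 29462, so (617289/587827) = (29462/587827)
factor out 2^1: 29462 = 2^1·14731; with 587827 mod 8 = 3, (2/587827) = -1; sign now -1; continue with (14731/587827)
flip (14731/587827) -> (587827/14731): both odd, 14731 mod 4 = 3, 587827 mod 4 = 3, so the flip contributes -1; sign now +1
(587827/14731): 587827 mod 14731 = 13318, so (587827/14731) = (13318/14731)
factor out 2^1: 13318 = 2^1·6659; with 14731 mod 8 = 3, (2/14731) = -1; sign now -1; continue with (6659/14731)
flip (6659/14731) -> (14731/6659): both odd, 6659 mod 4 = 3, 14731 mod 4 = 3, so the flip contributes -1; sign now +1
(14731/6659): 14731 mod 6659 = 1413, so (14731/6659) = (1413/6659)
flip (1413/6659) -> (6659/1413): both odd, 1413 mod 4 = 1, 6659 mod 4 = 3, so the flip contributes +1; sign now +1
(6659/1413): 6659 mod 1413 = 1007, so (6659/1413) = (1007/1413)
flip (1007/1413) -> (1413/1007): both odd, 1007 mod 4 = 3, 1413 mod 4 = 1, so the flip contributes +1; sign now +1
(1413/1007): 1413 mod 1007 = 406, so (1413/1007) = (406/1007)
factor out 2^1: 406 = 2^1·203; with 1007 mod 8 = 7, (2/1007) = +1; sign now +1; continue with (203/1007)
flip (203/1007) -> (1007/203): both odd, 203 mod 4 = 3, 1007 mod 4 = 3, so the flip contributes -1; sign now -1
(1007/203): 1007 mod 203 = 195, so (1007/203) = (195/203)
flip (195/203) -> (203/195): both odd, 195 mod 4 = 3, 203 mod 4 = 3, so the flip contributes -1; sign now +1
(203/195): 203 mod 195 = 8, so (203/195) = (8/195)
factor out 2^3: 8 = 2^3·1; with 195 mod 8 = 3, (2/195) = -1; sign now -1; continue with (1/195)
reached (1/195) = 1, so the symbol is -1

-1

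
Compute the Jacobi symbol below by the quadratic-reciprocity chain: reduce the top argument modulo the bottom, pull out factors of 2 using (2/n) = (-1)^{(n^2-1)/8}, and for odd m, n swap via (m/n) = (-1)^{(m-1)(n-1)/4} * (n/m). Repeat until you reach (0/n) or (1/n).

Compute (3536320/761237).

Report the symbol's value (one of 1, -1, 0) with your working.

(3536320/761237) = (491372/761237)   [reduce mod 761237]
491372 = 2^2·122843; (2/761237) = -1 since 761237 mod 8 = 5, so (491372/761237) = (-1)^2·(122843/761237); sign now +1
reciprocity: (122843/761237) = +1·(761237/122843) since 122843 mod 4 = 3, 761237 mod 4 = 1; sign now +1
(761237/122843) = (24179/122843)   [reduce mod 122843]
reciprocity: (24179/122843) = -1·(122843/24179) since 24179 mod 4 = 3, 122843 mod 4 = 3; sign now -1
(122843/24179) = (1948/24179)   [reduce mod 24179]
1948 = 2^2·487; (2/24179) = -1 since 24179 mod 8 = 3, so (1948/24179) = (-1)^2·(487/24179); sign now -1
reciprocity: (487/24179) = -1·(24179/487) since 487 mod 4 = 3, 24179 mod 4 = 3; sign now +1
(24179/487) = (316/487)   [reduce mod 487]
316 = 2^2·79; (2/487) = +1 since 487 mod 8 = 7, so (316/487) = (+1)^2·(79/487); sign now +1
reciprocity: (79/487) = -1·(487/79) since 79 mod 4 = 3, 487 mod 4 = 3; sign now -1
(487/79) = (13/79)   [reduce mod 79]
reciprocity: (13/79) = +1·(79/13) since 13 mod 4 = 1, 79 mod 4 = 3; sign now -1
(79/13) = (1/13)   [reduce mod 13]
(1/13) = 1; final value = sign = -1

-1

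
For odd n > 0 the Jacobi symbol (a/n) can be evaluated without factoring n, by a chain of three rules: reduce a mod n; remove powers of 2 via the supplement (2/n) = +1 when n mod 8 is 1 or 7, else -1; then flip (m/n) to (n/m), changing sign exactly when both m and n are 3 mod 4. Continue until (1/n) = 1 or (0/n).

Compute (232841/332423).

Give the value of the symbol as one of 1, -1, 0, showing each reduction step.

0

reciprocity: (232841/332423) = +1·(332423/232841) since 232841 mod 4 = 1, 332423 mod 4 = 3; sign now +1
(332423/232841) = (99582/232841)   [reduce mod 232841]
99582 = 2^1·49791; (2/232841) = +1 since 232841 mod 8 = 1, so (99582/232841) = (+1)^1·(49791/232841); sign now +1
reciprocity: (49791/232841) = +1·(232841/49791) since 49791 mod 4 = 3, 232841 mod 4 = 1; sign now +1
(232841/49791) = (33677/49791)   [reduce mod 49791]
reciprocity: (33677/49791) = +1·(49791/33677) since 33677 mod 4 = 1, 49791 mod 4 = 3; sign now +1
(49791/33677) = (16114/33677)   [reduce mod 33677]
16114 = 2^1·8057; (2/33677) = -1 since 33677 mod 8 = 5, so (16114/33677) = (-1)^1·(8057/33677); sign now -1
reciprocity: (8057/33677) = +1·(33677/8057) since 8057 mod 4 = 1, 33677 mod 4 = 1; sign now -1
(33677/8057) = (1449/8057)   [reduce mod 8057]
reciprocity: (1449/8057) = +1·(8057/1449) since 1449 mod 4 = 1, 8057 mod 4 = 1; sign now -1
(8057/1449) = (812/1449)   [reduce mod 1449]
812 = 2^2·203; (2/1449) = +1 since 1449 mod 8 = 1, so (812/1449) = (+1)^2·(203/1449); sign now -1
reciprocity: (203/1449) = +1·(1449/203) since 203 mod 4 = 3, 1449 mod 4 = 1; sign now -1
(1449/203) = (28/203)   [reduce mod 203]
28 = 2^2·7; (2/203) = -1 since 203 mod 8 = 3, so (28/203) = (-1)^2·(7/203); sign now -1
reciprocity: (7/203) = -1·(203/7) since 7 mod 4 = 3, 203 mod 4 = 3; sign now +1
(203/7) = (0/7)   [reduce mod 7]
(0/7) = 0   [gcd(a, n) > 1]; final value = 0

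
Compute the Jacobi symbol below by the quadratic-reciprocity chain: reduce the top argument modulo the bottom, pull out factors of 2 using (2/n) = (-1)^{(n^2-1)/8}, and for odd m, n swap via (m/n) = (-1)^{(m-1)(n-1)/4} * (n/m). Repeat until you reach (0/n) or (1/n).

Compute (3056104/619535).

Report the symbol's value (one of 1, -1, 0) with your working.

0

(3056104/619535): 3056104 mod 619535 = 577964, so (3056104/619535) = (577964/619535)
factor out 2^2: 577964 = 2^2·144491; with 619535 mod 8 = 7, (2/619535) = +1; sign now +1; continue with (144491/619535)
flip (144491/619535) -> (619535/144491): both odd, 144491 mod 4 = 3, 619535 mod 4 = 3, so the flip contributes -1; sign now -1
(619535/144491): 619535 mod 144491 = 41571, so (619535/144491) = (41571/144491)
flip (41571/144491) -> (144491/41571): both odd, 41571 mod 4 = 3, 144491 mod 4 = 3, so the flip contributes -1; sign now +1
(144491/41571): 144491 mod 41571 = 19778, so (144491/41571) = (19778/41571)
factor out 2^1: 19778 = 2^1·9889; with 41571 mod 8 = 3, (2/41571) = -1; sign now -1; continue with (9889/41571)
flip (9889/41571) -> (41571/9889): both odd, 9889 mod 4 = 1, 41571 mod 4 = 3, so the flip contributes +1; sign now -1
(41571/9889): 41571 mod 9889 = 2015, so (41571/9889) = (2015/9889)
flip (2015/9889) -> (9889/2015): both odd, 2015 mod 4 = 3, 9889 mod 4 = 1, so the flip contributes +1; sign now -1
(9889/2015): 9889 mod 2015 = 1829, so (9889/2015) = (1829/2015)
flip (1829/2015) -> (2015/1829): both odd, 1829 mod 4 = 1, 2015 mod 4 = 3, so the flip contributes +1; sign now -1
(2015/1829): 2015 mod 1829 = 186, so (2015/1829) = (186/1829)
factor out 2^1: 186 = 2^1·93; with 1829 mod 8 = 5, (2/1829) = -1; sign now +1; continue with (93/1829)
flip (93/1829) -> (1829/93): both odd, 93 mod 4 = 1, 1829 mod 4 = 1, so the flip contributes +1; sign now +1
(1829/93): 1829 mod 93 = 62, so (1829/93) = (62/93)
factor out 2^1: 62 = 2^1·31; with 93 mod 8 = 5, (2/93) = -1; sign now -1; continue with (31/93)
flip (31/93) -> (93/31): both odd, 31 mod 4 = 3, 93 mod 4 = 1, so the flip contributes +1; sign now -1
(93/31): 93 mod 31 = 0, so (93/31) = (0/31)
reached (0/31); gcd(a, n) > 1, so (0/31) = 0 and the symbol is 0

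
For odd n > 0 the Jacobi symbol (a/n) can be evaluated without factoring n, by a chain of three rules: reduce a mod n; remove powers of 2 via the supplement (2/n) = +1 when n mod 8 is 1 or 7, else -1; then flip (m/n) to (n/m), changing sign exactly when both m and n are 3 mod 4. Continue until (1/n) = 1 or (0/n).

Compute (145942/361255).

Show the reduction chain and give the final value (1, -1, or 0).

145942 = 2^1·72971; (2/361255) = +1 since 361255 mod 8 = 7, so (145942/361255) = (+1)^1·(72971/361255); sign now +1
reciprocity: (72971/361255) = -1·(361255/72971) since 72971 mod 4 = 3, 361255 mod 4 = 3; sign now -1
(361255/72971) = (69371/72971)   [reduce mod 72971]
reciprocity: (69371/72971) = -1·(72971/69371) since 69371 mod 4 = 3, 72971 mod 4 = 3; sign now +1
(72971/69371) = (3600/69371)   [reduce mod 69371]
3600 = 2^4·225; (2/69371) = -1 since 69371 mod 8 = 3, so (3600/69371) = (-1)^4·(225/69371); sign now +1
reciprocity: (225/69371) = +1·(69371/225) since 225 mod 4 = 1, 69371 mod 4 = 3; sign now +1
(69371/225) = (71/225)   [reduce mod 225]
reciprocity: (71/225) = +1·(225/71) since 71 mod 4 = 3, 225 mod 4 = 1; sign now +1
(225/71) = (12/71)   [reduce mod 71]
12 = 2^2·3; (2/71) = +1 since 71 mod 8 = 7, so (12/71) = (+1)^2·(3/71); sign now +1
reciprocity: (3/71) = -1·(71/3) since 3 mod 4 = 3, 71 mod 4 = 3; sign now -1
(71/3) = (2/3)   [reduce mod 3]
2 = 2^1·1; (2/3) = -1 since 3 mod 8 = 3, so (2/3) = (-1)^1·(1/3); sign now +1
(1/3) = 1; final value = sign = +1

1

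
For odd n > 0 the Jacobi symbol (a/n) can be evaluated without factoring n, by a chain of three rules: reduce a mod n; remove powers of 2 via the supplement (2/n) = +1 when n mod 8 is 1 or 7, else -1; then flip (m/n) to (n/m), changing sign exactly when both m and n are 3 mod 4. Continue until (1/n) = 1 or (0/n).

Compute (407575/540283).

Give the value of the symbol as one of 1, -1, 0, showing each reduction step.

-1

reciprocity: (407575/540283) = -1·(540283/407575) since 407575 mod 4 = 3, 540283 mod 4 = 3; sign now -1
(540283/407575) = (132708/407575)   [reduce mod 407575]
132708 = 2^2·33177; (2/407575) = +1 since 407575 mod 8 = 7, so (132708/407575) = (+1)^2·(33177/407575); sign now -1
reciprocity: (33177/407575) = +1·(407575/33177) since 33177 mod 4 = 1, 407575 mod 4 = 3; sign now -1
(407575/33177) = (9451/33177)   [reduce mod 33177]
reciprocity: (9451/33177) = +1·(33177/9451) since 9451 mod 4 = 3, 33177 mod 4 = 1; sign now -1
(33177/9451) = (4824/9451)   [reduce mod 9451]
4824 = 2^3·603; (2/9451) = -1 since 9451 mod 8 = 3, so (4824/9451) = (-1)^3·(603/9451); sign now +1
reciprocity: (603/9451) = -1·(9451/603) since 603 mod 4 = 3, 9451 mod 4 = 3; sign now -1
(9451/603) = (406/603)   [reduce mod 603]
406 = 2^1·203; (2/603) = -1 since 603 mod 8 = 3, so (406/603) = (-1)^1·(203/603); sign now +1
reciprocity: (203/603) = -1·(603/203) since 203 mod 4 = 3, 603 mod 4 = 3; sign now -1
(603/203) = (197/203)   [reduce mod 203]
reciprocity: (197/203) = +1·(203/197) since 197 mod 4 = 1, 203 mod 4 = 3; sign now -1
(203/197) = (6/197)   [reduce mod 197]
6 = 2^1·3; (2/197) = -1 since 197 mod 8 = 5, so (6/197) = (-1)^1·(3/197); sign now +1
reciprocity: (3/197) = +1·(197/3) since 3 mod 4 = 3, 197 mod 4 = 1; sign now +1
(197/3) = (2/3)   [reduce mod 3]
2 = 2^1·1; (2/3) = -1 since 3 mod 8 = 3, so (2/3) = (-1)^1·(1/3); sign now -1
(1/3) = 1; final value = sign = -1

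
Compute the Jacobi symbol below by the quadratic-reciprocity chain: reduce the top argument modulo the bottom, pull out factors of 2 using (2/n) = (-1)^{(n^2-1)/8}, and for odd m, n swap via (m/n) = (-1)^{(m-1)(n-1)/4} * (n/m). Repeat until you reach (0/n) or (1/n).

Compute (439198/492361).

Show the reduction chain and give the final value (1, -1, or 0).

-1

439198 = 2^1·219599; (2/492361) = +1 since 492361 mod 8 = 1, so (439198/492361) = (+1)^1·(219599/492361); sign now +1
reciprocity: (219599/492361) = +1·(492361/219599) since 219599 mod 4 = 3, 492361 mod 4 = 1; sign now +1
(492361/219599) = (53163/219599)   [reduce mod 219599]
reciprocity: (53163/219599) = -1·(219599/53163) since 53163 mod 4 = 3, 219599 mod 4 = 3; sign now -1
(219599/53163) = (6947/53163)   [reduce mod 53163]
reciprocity: (6947/53163) = -1·(53163/6947) since 6947 mod 4 = 3, 53163 mod 4 = 3; sign now +1
(53163/6947) = (4534/6947)   [reduce mod 6947]
4534 = 2^1·2267; (2/6947) = -1 since 6947 mod 8 = 3, so (4534/6947) = (-1)^1·(2267/6947); sign now -1
reciprocity: (2267/6947) = -1·(6947/2267) since 2267 mod 4 = 3, 6947 mod 4 = 3; sign now +1
(6947/2267) = (146/2267)   [reduce mod 2267]
146 = 2^1·73; (2/2267) = -1 since 2267 mod 8 = 3, so (146/2267) = (-1)^1·(73/2267); sign now -1
reciprocity: (73/2267) = +1·(2267/73) since 73 mod 4 = 1, 2267 mod 4 = 3; sign now -1
(2267/73) = (4/73)   [reduce mod 73]
4 = 2^2·1; (2/73) = +1 since 73 mod 8 = 1, so (4/73) = (+1)^2·(1/73); sign now -1
(1/73) = 1; final value = sign = -1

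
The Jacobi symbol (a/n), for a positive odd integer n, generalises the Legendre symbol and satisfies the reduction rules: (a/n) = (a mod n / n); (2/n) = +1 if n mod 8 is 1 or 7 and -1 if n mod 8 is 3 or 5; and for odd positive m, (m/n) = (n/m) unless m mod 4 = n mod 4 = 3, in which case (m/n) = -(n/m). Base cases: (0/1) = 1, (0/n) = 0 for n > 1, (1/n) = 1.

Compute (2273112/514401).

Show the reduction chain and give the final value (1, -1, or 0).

0

(2273112/514401) = (215508/514401)   [reduce mod 514401]
215508 = 2^2·53877; (2/514401) = +1 since 514401 mod 8 = 1, so (215508/514401) = (+1)^2·(53877/514401); sign now +1
reciprocity: (53877/514401) = +1·(514401/53877) since 53877 mod 4 = 1, 514401 mod 4 = 1; sign now +1
(514401/53877) = (29508/53877)   [reduce mod 53877]
29508 = 2^2·7377; (2/53877) = -1 since 53877 mod 8 = 5, so (29508/53877) = (-1)^2·(7377/53877); sign now +1
reciprocity: (7377/53877) = +1·(53877/7377) since 7377 mod 4 = 1, 53877 mod 4 = 1; sign now +1
(53877/7377) = (2238/7377)   [reduce mod 7377]
2238 = 2^1·1119; (2/7377) = +1 since 7377 mod 8 = 1, so (2238/7377) = (+1)^1·(1119/7377); sign now +1
reciprocity: (1119/7377) = +1·(7377/1119) since 1119 mod 4 = 3, 7377 mod 4 = 1; sign now +1
(7377/1119) = (663/1119)   [reduce mod 1119]
reciprocity: (663/1119) = -1·(1119/663) since 663 mod 4 = 3, 1119 mod 4 = 3; sign now -1
(1119/663) = (456/663)   [reduce mod 663]
456 = 2^3·57; (2/663) = +1 since 663 mod 8 = 7, so (456/663) = (+1)^3·(57/663); sign now -1
reciprocity: (57/663) = +1·(663/57) since 57 mod 4 = 1, 663 mod 4 = 3; sign now -1
(663/57) = (36/57)   [reduce mod 57]
36 = 2^2·9; (2/57) = +1 since 57 mod 8 = 1, so (36/57) = (+1)^2·(9/57); sign now -1
reciprocity: (9/57) = +1·(57/9) since 9 mod 4 = 1, 57 mod 4 = 1; sign now -1
(57/9) = (3/9)   [reduce mod 9]
reciprocity: (3/9) = +1·(9/3) since 3 mod 4 = 3, 9 mod 4 = 1; sign now -1
(9/3) = (0/3)   [reduce mod 3]
(0/3) = 0   [gcd(a, n) > 1]; final value = 0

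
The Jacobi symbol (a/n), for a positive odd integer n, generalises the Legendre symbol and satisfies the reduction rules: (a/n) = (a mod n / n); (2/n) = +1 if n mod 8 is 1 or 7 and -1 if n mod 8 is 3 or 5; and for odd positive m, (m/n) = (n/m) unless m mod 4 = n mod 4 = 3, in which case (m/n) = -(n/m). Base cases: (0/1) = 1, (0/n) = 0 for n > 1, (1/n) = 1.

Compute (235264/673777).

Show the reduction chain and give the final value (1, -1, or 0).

factor out 2^8: 235264 = 2^8·919; with 673777 mod 8 = 1, (2/673777) = +1; sign now +1; continue with (919/673777)
flip (919/673777) -> (673777/919): both odd, 919 mod 4 = 3, 673777 mod 4 = 1, so the flip contributes +1; sign now +1
(673777/919): 673777 mod 919 = 150, so (673777/919) = (150/919)
factor out 2^1: 150 = 2^1·75; with 919 mod 8 = 7, (2/919) = +1; sign now +1; continue with (75/919)
flip (75/919) -> (919/75): both odd, 75 mod 4 = 3, 919 mod 4 = 3, so the flip contributes -1; sign now -1
(919/75): 919 mod 75 = 19, so (919/75) = (19/75)
flip (19/75) -> (75/19): both odd, 19 mod 4 = 3, 75 mod 4 = 3, so the flip contributes -1; sign now +1
(75/19): 75 mod 19 = 18, so (75/19) = (18/19)
factor out 2^1: 18 = 2^1·9; with 19 mod 8 = 3, (2/19) = -1; sign now -1; continue with (9/19)
flip (9/19) -> (19/9): both odd, 9 mod 4 = 1, 19 mod 4 = 3, so the flip contributes +1; sign now -1
(19/9): 19 mod 9 = 1, so (19/9) = (1/9)
reached (1/9) = 1, so the symbol is -1

-1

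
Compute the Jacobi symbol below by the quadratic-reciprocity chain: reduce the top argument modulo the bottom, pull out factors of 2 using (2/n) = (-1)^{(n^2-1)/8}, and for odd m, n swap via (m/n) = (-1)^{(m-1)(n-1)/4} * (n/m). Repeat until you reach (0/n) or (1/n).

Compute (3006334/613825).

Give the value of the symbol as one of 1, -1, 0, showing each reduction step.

1

(3006334/613825) = (551034/613825)   [reduce mod 613825]
551034 = 2^1·275517; (2/613825) = +1 since 613825 mod 8 = 1, so (551034/613825) = (+1)^1·(275517/613825); sign now +1
reciprocity: (275517/613825) = +1·(613825/275517) since 275517 mod 4 = 1, 613825 mod 4 = 1; sign now +1
(613825/275517) = (62791/275517)   [reduce mod 275517]
reciprocity: (62791/275517) = +1·(275517/62791) since 62791 mod 4 = 3, 275517 mod 4 = 1; sign now +1
(275517/62791) = (24353/62791)   [reduce mod 62791]
reciprocity: (24353/62791) = +1·(62791/24353) since 24353 mod 4 = 1, 62791 mod 4 = 3; sign now +1
(62791/24353) = (14085/24353)   [reduce mod 24353]
reciprocity: (14085/24353) = +1·(24353/14085) since 14085 mod 4 = 1, 24353 mod 4 = 1; sign now +1
(24353/14085) = (10268/14085)   [reduce mod 14085]
10268 = 2^2·2567; (2/14085) = -1 since 14085 mod 8 = 5, so (10268/14085) = (-1)^2·(2567/14085); sign now +1
reciprocity: (2567/14085) = +1·(14085/2567) since 2567 mod 4 = 3, 14085 mod 4 = 1; sign now +1
(14085/2567) = (1250/2567)   [reduce mod 2567]
1250 = 2^1·625; (2/2567) = +1 since 2567 mod 8 = 7, so (1250/2567) = (+1)^1·(625/2567); sign now +1
reciprocity: (625/2567) = +1·(2567/625) since 625 mod 4 = 1, 2567 mod 4 = 3; sign now +1
(2567/625) = (67/625)   [reduce mod 625]
reciprocity: (67/625) = +1·(625/67) since 67 mod 4 = 3, 625 mod 4 = 1; sign now +1
(625/67) = (22/67)   [reduce mod 67]
22 = 2^1·11; (2/67) = -1 since 67 mod 8 = 3, so (22/67) = (-1)^1·(11/67); sign now -1
reciprocity: (11/67) = -1·(67/11) since 11 mod 4 = 3, 67 mod 4 = 3; sign now +1
(67/11) = (1/11)   [reduce mod 11]
(1/11) = 1; final value = sign = +1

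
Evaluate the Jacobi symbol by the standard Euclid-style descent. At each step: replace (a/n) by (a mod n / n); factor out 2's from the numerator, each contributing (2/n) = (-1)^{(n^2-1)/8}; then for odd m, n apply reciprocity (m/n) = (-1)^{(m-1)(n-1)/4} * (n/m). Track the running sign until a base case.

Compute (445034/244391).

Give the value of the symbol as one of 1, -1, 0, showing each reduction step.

(445034/244391): 445034 mod 244391 = 200643, so (445034/244391) = (200643/244391)
flip (200643/244391) -> (244391/200643): both odd, 200643 mod 4 = 3, 244391 mod 4 = 3, so the flip contributes -1; sign now -1
(244391/200643): 244391 mod 200643 = 43748, so (244391/200643) = (43748/200643)
factor out 2^2: 43748 = 2^2·10937; with 200643 mod 8 = 3, (2/200643) = -1; sign now -1; continue with (10937/200643)
flip (10937/200643) -> (200643/10937): both odd, 10937 mod 4 = 1, 200643 mod 4 = 3, so the flip contributes +1; sign now -1
(200643/10937): 200643 mod 10937 = 3777, so (200643/10937) = (3777/10937)
flip (3777/10937) -> (10937/3777): both odd, 3777 mod 4 = 1, 10937 mod 4 = 1, so the flip contributes +1; sign now -1
(10937/3777): 10937 mod 3777 = 3383, so (10937/3777) = (3383/3777)
flip (3383/3777) -> (3777/3383): both odd, 3383 mod 4 = 3, 3777 mod 4 = 1, so the flip contributes +1; sign now -1
(3777/3383): 3777 mod 3383 = 394, so (3777/3383) = (394/3383)
factor out 2^1: 394 = 2^1·197; with 3383 mod 8 = 7, (2/3383) = +1; sign now -1; continue with (197/3383)
flip (197/3383) -> (3383/197): both odd, 197 mod 4 = 1, 3383 mod 4 = 3, so the flip contributes +1; sign now -1
(3383/197): 3383 mod 197 = 34, so (3383/197) = (34/197)
factor out 2^1: 34 = 2^1·17; with 197 mod 8 = 5, (2/197) = -1; sign now +1; continue with (17/197)
flip (17/197) -> (197/17): both odd, 17 mod 4 = 1, 197 mod 4 = 1, so the flip contributes +1; sign now +1
(197/17): 197 mod 17 = 10, so (197/17) = (10/17)
factor out 2^1: 10 = 2^1·5; with 17 mod 8 = 1, (2/17) = +1; sign now +1; continue with (5/17)
flip (5/17) -> (17/5): both odd, 5 mod 4 = 1, 17 mod 4 = 1, so the flip contributes +1; sign now +1
(17/5): 17 mod 5 = 2, so (17/5) = (2/5)
factor out 2^1: 2 = 2^1·1; with 5 mod 8 = 5, (2/5) = -1; sign now -1; continue with (1/5)
reached (1/5) = 1, so the symbol is -1

-1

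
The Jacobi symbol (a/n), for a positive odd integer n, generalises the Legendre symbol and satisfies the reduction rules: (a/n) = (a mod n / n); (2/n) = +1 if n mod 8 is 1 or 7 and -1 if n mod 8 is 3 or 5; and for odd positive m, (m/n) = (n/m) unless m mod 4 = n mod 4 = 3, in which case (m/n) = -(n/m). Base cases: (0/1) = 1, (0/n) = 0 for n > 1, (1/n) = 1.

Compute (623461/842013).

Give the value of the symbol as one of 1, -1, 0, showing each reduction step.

-1

flip (623461/842013) -> (842013/623461): both odd, 623461 mod 4 = 1, 842013 mod 4 = 1, so the flip contributes +1; sign now +1
(842013/623461): 842013 mod 623461 = 218552, so (842013/623461) = (218552/623461)
factor out 2^3: 218552 = 2^3·27319; with 623461 mod 8 = 5, (2/623461) = -1; sign now -1; continue with (27319/623461)
flip (27319/623461) -> (623461/27319): both odd, 27319 mod 4 = 3, 623461 mod 4 = 1, so the flip contributes +1; sign now -1
(623461/27319): 623461 mod 27319 = 22443, so (623461/27319) = (22443/27319)
flip (22443/27319) -> (27319/22443): both odd, 22443 mod 4 = 3, 27319 mod 4 = 3, so the flip contributes -1; sign now +1
(27319/22443): 27319 mod 22443 = 4876, so (27319/22443) = (4876/22443)
factor out 2^2: 4876 = 2^2·1219; with 22443 mod 8 = 3, (2/22443) = -1; sign now +1; continue with (1219/22443)
flip (1219/22443) -> (22443/1219): both odd, 1219 mod 4 = 3, 22443 mod 4 = 3, so the flip contributes -1; sign now -1
(22443/1219): 22443 mod 1219 = 501, so (22443/1219) = (501/1219)
flip (501/1219) -> (1219/501): both odd, 501 mod 4 = 1, 1219 mod 4 = 3, so the flip contributes +1; sign now -1
(1219/501): 1219 mod 501 = 217, so (1219/501) = (217/501)
flip (217/501) -> (501/217): both odd, 217 mod 4 = 1, 501 mod 4 = 1, so the flip contributes +1; sign now -1
(501/217): 501 mod 217 = 67, so (501/217) = (67/217)
flip (67/217) -> (217/67): both odd, 67 mod 4 = 3, 217 mod 4 = 1, so the flip contributes +1; sign now -1
(217/67): 217 mod 67 = 16, so (217/67) = (16/67)
factor out 2^4: 16 = 2^4·1; with 67 mod 8 = 3, (2/67) = -1; sign now -1; continue with (1/67)
reached (1/67) = 1, so the symbol is -1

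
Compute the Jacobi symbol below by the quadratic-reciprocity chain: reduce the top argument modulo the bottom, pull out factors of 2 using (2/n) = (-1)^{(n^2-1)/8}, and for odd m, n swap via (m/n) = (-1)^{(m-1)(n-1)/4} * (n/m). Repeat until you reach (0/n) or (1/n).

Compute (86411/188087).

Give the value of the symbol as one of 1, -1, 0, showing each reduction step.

reciprocity: (86411/188087) = -1·(188087/86411) since 86411 mod 4 = 3, 188087 mod 4 = 3; sign now -1
(188087/86411) = (15265/86411)   [reduce mod 86411]
reciprocity: (15265/86411) = +1·(86411/15265) since 15265 mod 4 = 1, 86411 mod 4 = 3; sign now -1
(86411/15265) = (10086/15265)   [reduce mod 15265]
10086 = 2^1·5043; (2/15265) = +1 since 15265 mod 8 = 1, so (10086/15265) = (+1)^1·(5043/15265); sign now -1
reciprocity: (5043/15265) = +1·(15265/5043) since 5043 mod 4 = 3, 15265 mod 4 = 1; sign now -1
(15265/5043) = (136/5043)   [reduce mod 5043]
136 = 2^3·17; (2/5043) = -1 since 5043 mod 8 = 3, so (136/5043) = (-1)^3·(17/5043); sign now +1
reciprocity: (17/5043) = +1·(5043/17) since 17 mod 4 = 1, 5043 mod 4 = 3; sign now +1
(5043/17) = (11/17)   [reduce mod 17]
reciprocity: (11/17) = +1·(17/11) since 11 mod 4 = 3, 17 mod 4 = 1; sign now +1
(17/11) = (6/11)   [reduce mod 11]
6 = 2^1·3; (2/11) = -1 since 11 mod 8 = 3, so (6/11) = (-1)^1·(3/11); sign now -1
reciprocity: (3/11) = -1·(11/3) since 3 mod 4 = 3, 11 mod 4 = 3; sign now +1
(11/3) = (2/3)   [reduce mod 3]
2 = 2^1·1; (2/3) = -1 since 3 mod 8 = 3, so (2/3) = (-1)^1·(1/3); sign now -1
(1/3) = 1; final value = sign = -1

-1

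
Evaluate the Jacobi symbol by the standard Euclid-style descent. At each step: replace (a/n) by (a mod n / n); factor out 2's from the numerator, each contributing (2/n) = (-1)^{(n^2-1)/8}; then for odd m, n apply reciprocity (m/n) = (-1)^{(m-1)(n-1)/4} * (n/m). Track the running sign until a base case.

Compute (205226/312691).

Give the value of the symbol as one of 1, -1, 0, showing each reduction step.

205226 = 2^1·102613; (2/312691) = -1 since 312691 mod 8 = 3, so (205226/312691) = (-1)^1·(102613/312691); sign now -1
reciprocity: (102613/312691) = +1·(312691/102613) since 102613 mod 4 = 1, 312691 mod 4 = 3; sign now -1
(312691/102613) = (4852/102613)   [reduce mod 102613]
4852 = 2^2·1213; (2/102613) = -1 since 102613 mod 8 = 5, so (4852/102613) = (-1)^2·(1213/102613); sign now -1
reciprocity: (1213/102613) = +1·(102613/1213) since 1213 mod 4 = 1, 102613 mod 4 = 1; sign now -1
(102613/1213) = (721/1213)   [reduce mod 1213]
reciprocity: (721/1213) = +1·(1213/721) since 721 mod 4 = 1, 1213 mod 4 = 1; sign now -1
(1213/721) = (492/721)   [reduce mod 721]
492 = 2^2·123; (2/721) = +1 since 721 mod 8 = 1, so (492/721) = (+1)^2·(123/721); sign now -1
reciprocity: (123/721) = +1·(721/123) since 123 mod 4 = 3, 721 mod 4 = 1; sign now -1
(721/123) = (106/123)   [reduce mod 123]
106 = 2^1·53; (2/123) = -1 since 123 mod 8 = 3, so (106/123) = (-1)^1·(53/123); sign now +1
reciprocity: (53/123) = +1·(123/53) since 53 mod 4 = 1, 123 mod 4 = 3; sign now +1
(123/53) = (17/53)   [reduce mod 53]
reciprocity: (17/53) = +1·(53/17) since 17 mod 4 = 1, 53 mod 4 = 1; sign now +1
(53/17) = (2/17)   [reduce mod 17]
2 = 2^1·1; (2/17) = +1 since 17 mod 8 = 1, so (2/17) = (+1)^1·(1/17); sign now +1
(1/17) = 1; final value = sign = +1

1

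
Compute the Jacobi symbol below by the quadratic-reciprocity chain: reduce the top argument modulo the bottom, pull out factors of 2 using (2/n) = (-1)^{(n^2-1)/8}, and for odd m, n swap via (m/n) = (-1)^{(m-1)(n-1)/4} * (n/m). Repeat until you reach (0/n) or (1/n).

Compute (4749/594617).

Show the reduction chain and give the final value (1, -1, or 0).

1

reciprocity: (4749/594617) = +1·(594617/4749) since 4749 mod 4 = 1, 594617 mod 4 = 1; sign now +1
(594617/4749) = (992/4749)   [reduce mod 4749]
992 = 2^5·31; (2/4749) = -1 since 4749 mod 8 = 5, so (992/4749) = (-1)^5·(31/4749); sign now -1
reciprocity: (31/4749) = +1·(4749/31) since 31 mod 4 = 3, 4749 mod 4 = 1; sign now -1
(4749/31) = (6/31)   [reduce mod 31]
6 = 2^1·3; (2/31) = +1 since 31 mod 8 = 7, so (6/31) = (+1)^1·(3/31); sign now -1
reciprocity: (3/31) = -1·(31/3) since 3 mod 4 = 3, 31 mod 4 = 3; sign now +1
(31/3) = (1/3)   [reduce mod 3]
(1/3) = 1; final value = sign = +1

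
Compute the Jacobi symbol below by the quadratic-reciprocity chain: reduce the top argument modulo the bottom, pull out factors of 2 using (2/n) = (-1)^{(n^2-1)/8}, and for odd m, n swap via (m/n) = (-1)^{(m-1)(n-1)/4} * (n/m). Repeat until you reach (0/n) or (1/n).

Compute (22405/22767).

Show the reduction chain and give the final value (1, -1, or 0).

reciprocity: (22405/22767) = +1·(22767/22405) since 22405 mod 4 = 1, 22767 mod 4 = 3; sign now +1
(22767/22405) = (362/22405)   [reduce mod 22405]
362 = 2^1·181; (2/22405) = -1 since 22405 mod 8 = 5, so (362/22405) = (-1)^1·(181/22405); sign now -1
reciprocity: (181/22405) = +1·(22405/181) since 181 mod 4 = 1, 22405 mod 4 = 1; sign now -1
(22405/181) = (142/181)   [reduce mod 181]
142 = 2^1·71; (2/181) = -1 since 181 mod 8 = 5, so (142/181) = (-1)^1·(71/181); sign now +1
reciprocity: (71/181) = +1·(181/71) since 71 mod 4 = 3, 181 mod 4 = 1; sign now +1
(181/71) = (39/71)   [reduce mod 71]
reciprocity: (39/71) = -1·(71/39) since 39 mod 4 = 3, 71 mod 4 = 3; sign now -1
(71/39) = (32/39)   [reduce mod 39]
32 = 2^5·1; (2/39) = +1 since 39 mod 8 = 7, so (32/39) = (+1)^5·(1/39); sign now -1
(1/39) = 1; final value = sign = -1

-1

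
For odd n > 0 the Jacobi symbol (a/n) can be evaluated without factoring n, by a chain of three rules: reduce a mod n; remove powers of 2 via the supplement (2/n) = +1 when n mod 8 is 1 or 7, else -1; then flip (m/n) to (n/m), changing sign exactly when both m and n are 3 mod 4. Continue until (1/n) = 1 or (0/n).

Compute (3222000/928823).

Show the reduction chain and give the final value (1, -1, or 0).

1

(3222000/928823) = (435531/928823)   [reduce mod 928823]
reciprocity: (435531/928823) = -1·(928823/435531) since 435531 mod 4 = 3, 928823 mod 4 = 3; sign now -1
(928823/435531) = (57761/435531)   [reduce mod 435531]
reciprocity: (57761/435531) = +1·(435531/57761) since 57761 mod 4 = 1, 435531 mod 4 = 3; sign now -1
(435531/57761) = (31204/57761)   [reduce mod 57761]
31204 = 2^2·7801; (2/57761) = +1 since 57761 mod 8 = 1, so (31204/57761) = (+1)^2·(7801/57761); sign now -1
reciprocity: (7801/57761) = +1·(57761/7801) since 7801 mod 4 = 1, 57761 mod 4 = 1; sign now -1
(57761/7801) = (3154/7801)   [reduce mod 7801]
3154 = 2^1·1577; (2/7801) = +1 since 7801 mod 8 = 1, so (3154/7801) = (+1)^1·(1577/7801); sign now -1
reciprocity: (1577/7801) = +1·(7801/1577) since 1577 mod 4 = 1, 7801 mod 4 = 1; sign now -1
(7801/1577) = (1493/1577)   [reduce mod 1577]
reciprocity: (1493/1577) = +1·(1577/1493) since 1493 mod 4 = 1, 1577 mod 4 = 1; sign now -1
(1577/1493) = (84/1493)   [reduce mod 1493]
84 = 2^2·21; (2/1493) = -1 since 1493 mod 8 = 5, so (84/1493) = (-1)^2·(21/1493); sign now -1
reciprocity: (21/1493) = +1·(1493/21) since 21 mod 4 = 1, 1493 mod 4 = 1; sign now -1
(1493/21) = (2/21)   [reduce mod 21]
2 = 2^1·1; (2/21) = -1 since 21 mod 8 = 5, so (2/21) = (-1)^1·(1/21); sign now +1
(1/21) = 1; final value = sign = +1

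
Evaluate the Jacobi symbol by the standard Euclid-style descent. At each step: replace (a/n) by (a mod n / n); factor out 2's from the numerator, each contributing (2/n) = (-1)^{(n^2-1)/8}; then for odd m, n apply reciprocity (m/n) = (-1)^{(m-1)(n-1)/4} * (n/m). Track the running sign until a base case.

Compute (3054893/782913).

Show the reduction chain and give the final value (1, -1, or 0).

(3054893/782913): 3054893 mod 782913 = 706154, so (3054893/782913) = (706154/782913)
factor out 2^1: 706154 = 2^1·353077; with 782913 mod 8 = 1, (2/782913) = +1; sign now +1; continue with (353077/782913)
flip (353077/782913) -> (782913/353077): both odd, 353077 mod 4 = 1, 782913 mod 4 = 1, so the flip contributes +1; sign now +1
(782913/353077): 782913 mod 353077 = 76759, so (782913/353077) = (76759/353077)
flip (76759/353077) -> (353077/76759): both odd, 76759 mod 4 = 3, 353077 mod 4 = 1, so the flip contributes +1; sign now +1
(353077/76759): 353077 mod 76759 = 46041, so (353077/76759) = (46041/76759)
flip (46041/76759) -> (76759/46041): both odd, 46041 mod 4 = 1, 76759 mod 4 = 3, so the flip contributes +1; sign now +1
(76759/46041): 76759 mod 46041 = 30718, so (76759/46041) = (30718/46041)
factor out 2^1: 30718 = 2^1·15359; with 46041 mod 8 = 1, (2/46041) = +1; sign now +1; continue with (15359/46041)
flip (15359/46041) -> (46041/15359): both odd, 15359 mod 4 = 3, 46041 mod 4 = 1, so the flip contributes +1; sign now +1
(46041/15359): 46041 mod 15359 = 15323, so (46041/15359) = (15323/15359)
flip (15323/15359) -> (15359/15323): both odd, 15323 mod 4 = 3, 15359 mod 4 = 3, so the flip contributes -1; sign now -1
(15359/15323): 15359 mod 15323 = 36, so (15359/15323) = (36/15323)
factor out 2^2: 36 = 2^2·9; with 15323 mod 8 = 3, (2/15323) = -1; sign now -1; continue with (9/15323)
flip (9/15323) -> (15323/9): both odd, 9 mod 4 = 1, 15323 mod 4 = 3, so the flip contributes +1; sign now -1
(15323/9): 15323 mod 9 = 5, so (15323/9) = (5/9)
flip (5/9) -> (9/5): both odd, 5 mod 4 = 1, 9 mod 4 = 1, so the flip contributes +1; sign now -1
(9/5): 9 mod 5 = 4, so (9/5) = (4/5)
factor out 2^2: 4 = 2^2·1; with 5 mod 8 = 5, (2/5) = -1; sign now -1; continue with (1/5)
reached (1/5) = 1, so the symbol is -1

-1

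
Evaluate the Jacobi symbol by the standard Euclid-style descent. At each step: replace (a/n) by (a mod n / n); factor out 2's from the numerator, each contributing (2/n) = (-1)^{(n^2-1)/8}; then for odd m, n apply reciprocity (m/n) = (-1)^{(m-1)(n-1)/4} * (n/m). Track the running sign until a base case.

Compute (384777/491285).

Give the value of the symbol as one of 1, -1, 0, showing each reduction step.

flip (384777/491285) -> (491285/384777): both odd, 384777 mod 4 = 1, 491285 mod 4 = 1, so the flip contributes +1; sign now +1
(491285/384777): 491285 mod 384777 = 106508, so (491285/384777) = (106508/384777)
factor out 2^2: 106508 = 2^2·26627; with 384777 mod 8 = 1, (2/384777) = +1; sign now +1; continue with (26627/384777)
flip (26627/384777) -> (384777/26627): both odd, 26627 mod 4 = 3, 384777 mod 4 = 1, so the flip contributes +1; sign now +1
(384777/26627): 384777 mod 26627 = 11999, so (384777/26627) = (11999/26627)
flip (11999/26627) -> (26627/11999): both odd, 11999 mod 4 = 3, 26627 mod 4 = 3, so the flip contributes -1; sign now -1
(26627/11999): 26627 mod 11999 = 2629, so (26627/11999) = (2629/11999)
flip (2629/11999) -> (11999/2629): both odd, 2629 mod 4 = 1, 11999 mod 4 = 3, so the flip contributes +1; sign now -1
(11999/2629): 11999 mod 2629 = 1483, so (11999/2629) = (1483/2629)
flip (1483/2629) -> (2629/1483): both odd, 1483 mod 4 = 3, 2629 mod 4 = 1, so the flip contributes +1; sign now -1
(2629/1483): 2629 mod 1483 = 1146, so (2629/1483) = (1146/1483)
factor out 2^1: 1146 = 2^1·573; with 1483 mod 8 = 3, (2/1483) = -1; sign now +1; continue with (573/1483)
flip (573/1483) -> (1483/573): both odd, 573 mod 4 = 1, 1483 mod 4 = 3, so the flip contributes +1; sign now +1
(1483/573): 1483 mod 573 = 337, so (1483/573) = (337/573)
flip (337/573) -> (573/337): both odd, 337 mod 4 = 1, 573 mod 4 = 1, so the flip contributes +1; sign now +1
(573/337): 573 mod 337 = 236, so (573/337) = (236/337)
factor out 2^2: 236 = 2^2·59; with 337 mod 8 = 1, (2/337) = +1; sign now +1; continue with (59/337)
flip (59/337) -> (337/59): both odd, 59 mod 4 = 3, 337 mod 4 = 1, so the flip contributes +1; sign now +1
(337/59): 337 mod 59 = 42, so (337/59) = (42/59)
factor out 2^1: 42 = 2^1·21; with 59 mod 8 = 3, (2/59) = -1; sign now -1; continue with (21/59)
flip (21/59) -> (59/21): both odd, 21 mod 4 = 1, 59 mod 4 = 3, so the flip contributes +1; sign now -1
(59/21): 59 mod 21 = 17, so (59/21) = (17/21)
flip (17/21) -> (21/17): both odd, 17 mod 4 = 1, 21 mod 4 = 1, so the flip contributes +1; sign now -1
(21/17): 21 mod 17 = 4, so (21/17) = (4/17)
factor out 2^2: 4 = 2^2·1; with 17 mod 8 = 1, (2/17) = +1; sign now -1; continue with (1/17)
reached (1/17) = 1, so the symbol is -1

-1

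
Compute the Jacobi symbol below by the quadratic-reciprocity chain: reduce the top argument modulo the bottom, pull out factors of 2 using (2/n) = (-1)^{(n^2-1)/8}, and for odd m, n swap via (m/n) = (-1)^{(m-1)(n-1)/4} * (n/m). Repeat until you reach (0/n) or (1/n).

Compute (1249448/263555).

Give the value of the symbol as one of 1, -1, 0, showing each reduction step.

(1249448/263555) = (195228/263555)   [reduce mod 263555]
195228 = 2^2·48807; (2/263555) = -1 since 263555 mod 8 = 3, so (195228/263555) = (-1)^2·(48807/263555); sign now +1
reciprocity: (48807/263555) = -1·(263555/48807) since 48807 mod 4 = 3, 263555 mod 4 = 3; sign now -1
(263555/48807) = (19520/48807)   [reduce mod 48807]
19520 = 2^6·305; (2/48807) = +1 since 48807 mod 8 = 7, so (19520/48807) = (+1)^6·(305/48807); sign now -1
reciprocity: (305/48807) = +1·(48807/305) since 305 mod 4 = 1, 48807 mod 4 = 3; sign now -1
(48807/305) = (7/305)   [reduce mod 305]
reciprocity: (7/305) = +1·(305/7) since 7 mod 4 = 3, 305 mod 4 = 1; sign now -1
(305/7) = (4/7)   [reduce mod 7]
4 = 2^2·1; (2/7) = +1 since 7 mod 8 = 7, so (4/7) = (+1)^2·(1/7); sign now -1
(1/7) = 1; final value = sign = -1

-1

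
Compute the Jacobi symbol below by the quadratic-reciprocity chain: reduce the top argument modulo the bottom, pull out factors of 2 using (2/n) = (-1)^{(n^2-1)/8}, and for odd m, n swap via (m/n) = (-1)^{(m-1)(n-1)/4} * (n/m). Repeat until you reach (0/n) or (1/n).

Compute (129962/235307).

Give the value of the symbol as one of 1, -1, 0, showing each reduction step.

129962 = 2^1·64981; (2/235307) = -1 since 235307 mod 8 = 3, so (129962/235307) = (-1)^1·(64981/235307); sign now -1
reciprocity: (64981/235307) = +1·(235307/64981) since 64981 mod 4 = 1, 235307 mod 4 = 3; sign now -1
(235307/64981) = (40364/64981)   [reduce mod 64981]
40364 = 2^2·10091; (2/64981) = -1 since 64981 mod 8 = 5, so (40364/64981) = (-1)^2·(10091/64981); sign now -1
reciprocity: (10091/64981) = +1·(64981/10091) since 10091 mod 4 = 3, 64981 mod 4 = 1; sign now -1
(64981/10091) = (4435/10091)   [reduce mod 10091]
reciprocity: (4435/10091) = -1·(10091/4435) since 4435 mod 4 = 3, 10091 mod 4 = 3; sign now +1
(10091/4435) = (1221/4435)   [reduce mod 4435]
reciprocity: (1221/4435) = +1·(4435/1221) since 1221 mod 4 = 1, 4435 mod 4 = 3; sign now +1
(4435/1221) = (772/1221)   [reduce mod 1221]
772 = 2^2·193; (2/1221) = -1 since 1221 mod 8 = 5, so (772/1221) = (-1)^2·(193/1221); sign now +1
reciprocity: (193/1221) = +1·(1221/193) since 193 mod 4 = 1, 1221 mod 4 = 1; sign now +1
(1221/193) = (63/193)   [reduce mod 193]
reciprocity: (63/193) = +1·(193/63) since 63 mod 4 = 3, 193 mod 4 = 1; sign now +1
(193/63) = (4/63)   [reduce mod 63]
4 = 2^2·1; (2/63) = +1 since 63 mod 8 = 7, so (4/63) = (+1)^2·(1/63); sign now +1
(1/63) = 1; final value = sign = +1

1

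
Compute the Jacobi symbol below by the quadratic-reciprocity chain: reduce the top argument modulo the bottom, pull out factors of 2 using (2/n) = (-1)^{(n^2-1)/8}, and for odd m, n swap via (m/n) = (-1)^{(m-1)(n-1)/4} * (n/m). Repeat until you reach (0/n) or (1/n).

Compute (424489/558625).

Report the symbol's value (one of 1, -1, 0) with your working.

flip (424489/558625) -> (558625/424489): both odd, 424489 mod 4 = 1, 558625 mod 4 = 1, so the flip contributes +1; sign now +1
(558625/424489): 558625 mod 424489 = 134136, so (558625/424489) = (134136/424489)
factor out 2^3: 134136 = 2^3·16767; with 424489 mod 8 = 1, (2/424489) = +1; sign now +1; continue with (16767/424489)
flip (16767/424489) -> (424489/16767): both odd, 16767 mod 4 = 3, 424489 mod 4 = 1, so the flip contributes +1; sign now +1
(424489/16767): 424489 mod 16767 = 5314, so (424489/16767) = (5314/16767)
factor out 2^1: 5314 = 2^1·2657; with 16767 mod 8 = 7, (2/16767) = +1; sign now +1; continue with (2657/16767)
flip (2657/16767) -> (16767/2657): both odd, 2657 mod 4 = 1, 16767 mod 4 = 3, so the flip contributes +1; sign now +1
(16767/2657): 16767 mod 2657 = 825, so (16767/2657) = (825/2657)
flip (825/2657) -> (2657/825): both odd, 825 mod 4 = 1, 2657 mod 4 = 1, so the flip contributes +1; sign now +1
(2657/825): 2657 mod 825 = 182, so (2657/825) = (182/825)
factor out 2^1: 182 = 2^1·91; with 825 mod 8 = 1, (2/825) = +1; sign now +1; continue with (91/825)
flip (91/825) -> (825/91): both odd, 91 mod 4 = 3, 825 mod 4 = 1, so the flip contributes +1; sign now +1
(825/91): 825 mod 91 = 6, so (825/91) = (6/91)
factor out 2^1: 6 = 2^1·3; with 91 mod 8 = 3, (2/91) = -1; sign now -1; continue with (3/91)
flip (3/91) -> (91/3): both odd, 3 mod 4 = 3, 91 mod 4 = 3, so the flip contributes -1; sign now +1
(91/3): 91 mod 3 = 1, so (91/3) = (1/3)
reached (1/3) = 1, so the symbol is +1

1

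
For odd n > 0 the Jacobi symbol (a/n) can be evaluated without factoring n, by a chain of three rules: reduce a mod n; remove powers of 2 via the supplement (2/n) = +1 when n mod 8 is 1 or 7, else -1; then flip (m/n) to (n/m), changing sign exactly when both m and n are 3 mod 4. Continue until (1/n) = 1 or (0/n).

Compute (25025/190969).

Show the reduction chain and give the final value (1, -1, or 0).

reciprocity: (25025/190969) = +1·(190969/25025) since 25025 mod 4 = 1, 190969 mod 4 = 1; sign now +1
(190969/25025) = (15794/25025)   [reduce mod 25025]
15794 = 2^1·7897; (2/25025) = +1 since 25025 mod 8 = 1, so (15794/25025) = (+1)^1·(7897/25025); sign now +1
reciprocity: (7897/25025) = +1·(25025/7897) since 7897 mod 4 = 1, 25025 mod 4 = 1; sign now +1
(25025/7897) = (1334/7897)   [reduce mod 7897]
1334 = 2^1·667; (2/7897) = +1 since 7897 mod 8 = 1, so (1334/7897) = (+1)^1·(667/7897); sign now +1
reciprocity: (667/7897) = +1·(7897/667) since 667 mod 4 = 3, 7897 mod 4 = 1; sign now +1
(7897/667) = (560/667)   [reduce mod 667]
560 = 2^4·35; (2/667) = -1 since 667 mod 8 = 3, so (560/667) = (-1)^4·(35/667); sign now +1
reciprocity: (35/667) = -1·(667/35) since 35 mod 4 = 3, 667 mod 4 = 3; sign now -1
(667/35) = (2/35)   [reduce mod 35]
2 = 2^1·1; (2/35) = -1 since 35 mod 8 = 3, so (2/35) = (-1)^1·(1/35); sign now +1
(1/35) = 1; final value = sign = +1

1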